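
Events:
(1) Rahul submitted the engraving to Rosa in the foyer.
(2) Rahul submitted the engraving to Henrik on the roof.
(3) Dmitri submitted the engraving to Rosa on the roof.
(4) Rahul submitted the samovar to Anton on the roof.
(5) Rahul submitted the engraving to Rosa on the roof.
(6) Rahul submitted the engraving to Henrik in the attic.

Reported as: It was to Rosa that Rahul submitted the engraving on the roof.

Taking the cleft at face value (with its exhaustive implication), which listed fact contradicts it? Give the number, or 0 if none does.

2

Focus of the cleft: "Rosa" (the recipient). Presupposed background: Rahul as agent and the engraving as thing and on the roof as setting.
Exhaustivity: Rosa is the only recipient satisfying that background.
Fact (2) shares the background but with recipient = Henrik; exhaustivity is violated.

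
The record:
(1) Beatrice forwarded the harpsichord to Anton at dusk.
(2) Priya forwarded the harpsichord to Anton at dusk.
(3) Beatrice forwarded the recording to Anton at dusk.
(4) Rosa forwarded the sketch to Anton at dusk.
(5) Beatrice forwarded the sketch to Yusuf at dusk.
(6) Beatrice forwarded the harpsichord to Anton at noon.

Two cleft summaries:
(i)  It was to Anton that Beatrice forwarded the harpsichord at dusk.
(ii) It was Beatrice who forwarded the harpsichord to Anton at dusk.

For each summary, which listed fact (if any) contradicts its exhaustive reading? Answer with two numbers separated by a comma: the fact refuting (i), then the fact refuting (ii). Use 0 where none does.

(i): focus "Anton". No fact shares Beatrice as agent and the harpsichord as thing and at dusk as setting with a different recipient. 0.
(ii): focus "Beatrice". Looking for the harpsichord as thing and Anton as recipient and at dusk as setting with some other agent — fact (2) has Priya there. Refuted.

0, 2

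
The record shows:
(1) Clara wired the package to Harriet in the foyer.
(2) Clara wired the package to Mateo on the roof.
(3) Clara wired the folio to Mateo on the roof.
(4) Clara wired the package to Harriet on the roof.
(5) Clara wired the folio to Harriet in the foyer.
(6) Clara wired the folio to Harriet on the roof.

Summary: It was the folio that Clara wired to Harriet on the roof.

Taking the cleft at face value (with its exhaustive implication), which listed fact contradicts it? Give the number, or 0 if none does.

The cleft puts "the folio" in focus and presupposes the open proposition with Clara as agent and Harriet as recipient and on the roof as setting.
Exhaustivity: the folio is the only thing satisfying that background.
But fact (4) also has Clara as agent and Harriet as recipient and on the roof as setting, with thing = the package — so the exhaustive reading fails.

4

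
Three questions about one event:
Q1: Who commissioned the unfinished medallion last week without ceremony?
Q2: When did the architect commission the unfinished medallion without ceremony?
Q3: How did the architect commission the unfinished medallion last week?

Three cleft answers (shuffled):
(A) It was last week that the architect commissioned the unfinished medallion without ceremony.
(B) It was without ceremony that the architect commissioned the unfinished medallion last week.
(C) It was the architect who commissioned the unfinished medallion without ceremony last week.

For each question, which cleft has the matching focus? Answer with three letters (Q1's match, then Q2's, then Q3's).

CAB

Q1 asks about the subject (agent); cleft (C) focuses "the architect", which is the subject (agent) — so Q1 → C.
Q2 asks about the time; cleft (A) focuses "last week", which is the time — so Q2 → A.
Q3 asks about the manner; cleft (B) focuses "without ceremony", which is the manner — so Q3 → B.
Mapping: Q1→C, Q2→A, Q3→B.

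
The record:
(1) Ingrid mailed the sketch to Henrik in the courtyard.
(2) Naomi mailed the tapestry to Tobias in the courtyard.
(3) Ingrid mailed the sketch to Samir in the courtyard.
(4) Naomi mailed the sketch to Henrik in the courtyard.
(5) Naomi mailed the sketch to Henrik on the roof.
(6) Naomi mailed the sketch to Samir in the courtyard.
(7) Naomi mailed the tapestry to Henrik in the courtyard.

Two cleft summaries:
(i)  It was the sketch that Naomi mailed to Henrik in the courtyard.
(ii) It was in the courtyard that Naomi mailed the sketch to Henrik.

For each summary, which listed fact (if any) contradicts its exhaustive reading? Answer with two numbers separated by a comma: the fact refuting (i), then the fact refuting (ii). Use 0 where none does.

Summary (i) focuses "the sketch" (the thing); background Naomi as agent and Henrik as recipient and in the courtyard as setting. Fact (7) matches that background with thing = the tapestry — refutes (i).
Summary (ii) focuses "in the courtyard" (the setting); background Naomi as agent and the sketch as thing and Henrik as recipient. Fact (5) matches that background with setting = on the roof — refutes (ii).

7, 5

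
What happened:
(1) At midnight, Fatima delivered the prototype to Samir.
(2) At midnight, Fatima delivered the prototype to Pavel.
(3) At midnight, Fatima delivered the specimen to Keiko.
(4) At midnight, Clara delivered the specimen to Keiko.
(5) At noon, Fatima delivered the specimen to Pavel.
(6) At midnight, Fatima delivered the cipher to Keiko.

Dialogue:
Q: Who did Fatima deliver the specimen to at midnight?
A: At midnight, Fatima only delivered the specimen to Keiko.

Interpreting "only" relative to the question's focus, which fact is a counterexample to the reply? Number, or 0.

Answering "Who did ... to ...?" puts focus on the recipient — here, "Keiko".
"Only" then excludes alternative recipients while the background — Fatima as agent and the specimen as thing and at midnight as setting — is held fixed.
No listed fact shares that background with another recipient. Nothing contradicts the reply.
(Fact (6) would refute a reading with focus on the thing — but that is not what the question asks.)

0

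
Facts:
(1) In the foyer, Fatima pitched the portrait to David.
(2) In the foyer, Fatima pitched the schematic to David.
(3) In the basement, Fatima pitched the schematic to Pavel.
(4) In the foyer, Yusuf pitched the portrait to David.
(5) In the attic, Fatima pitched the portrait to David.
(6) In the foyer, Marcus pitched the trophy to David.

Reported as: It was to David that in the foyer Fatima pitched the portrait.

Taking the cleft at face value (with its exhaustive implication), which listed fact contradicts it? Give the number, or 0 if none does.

The cleft puts "David" in focus and presupposes the open proposition with agent = Fatima, thing = the portrait, setting = in the foyer.
The exhaustive reading says no other recipient fits that background.
No listed fact matches the background with a different recipient. Exhaustivity holds.

0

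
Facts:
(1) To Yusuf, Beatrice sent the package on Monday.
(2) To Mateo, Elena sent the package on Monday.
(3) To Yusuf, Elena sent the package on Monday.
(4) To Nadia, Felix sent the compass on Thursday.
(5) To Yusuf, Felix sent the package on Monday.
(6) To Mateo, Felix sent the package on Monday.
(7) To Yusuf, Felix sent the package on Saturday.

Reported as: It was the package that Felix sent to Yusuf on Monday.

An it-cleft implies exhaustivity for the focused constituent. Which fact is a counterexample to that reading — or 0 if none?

The cleft puts "the package" in focus and presupposes the open proposition with same agent, recipient, setting (Felix / Yusuf / on Monday).
Exhaustivity: the package is the only thing satisfying that background.
Every other fact differs from the presupposition on some backgrounded slot, so none challenges the exhaustivity.

0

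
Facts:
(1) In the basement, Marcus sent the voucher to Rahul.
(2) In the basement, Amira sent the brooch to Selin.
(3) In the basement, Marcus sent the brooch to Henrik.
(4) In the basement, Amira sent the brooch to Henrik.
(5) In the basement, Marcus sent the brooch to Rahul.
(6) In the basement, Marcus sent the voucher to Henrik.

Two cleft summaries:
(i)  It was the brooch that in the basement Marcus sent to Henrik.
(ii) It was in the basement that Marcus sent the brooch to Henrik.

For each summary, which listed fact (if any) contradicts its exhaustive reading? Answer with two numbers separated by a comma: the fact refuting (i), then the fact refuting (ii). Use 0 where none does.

6, 0

(i): focus "the brooch". Looking for same agent, recipient, setting (Marcus / Henrik / in the basement) with some other thing — fact (6) has the voucher there. Refuted.
(ii): focus "in the basement". No fact shares same agent, thing, recipient (Marcus / the brooch / Henrik) with a different setting. 0.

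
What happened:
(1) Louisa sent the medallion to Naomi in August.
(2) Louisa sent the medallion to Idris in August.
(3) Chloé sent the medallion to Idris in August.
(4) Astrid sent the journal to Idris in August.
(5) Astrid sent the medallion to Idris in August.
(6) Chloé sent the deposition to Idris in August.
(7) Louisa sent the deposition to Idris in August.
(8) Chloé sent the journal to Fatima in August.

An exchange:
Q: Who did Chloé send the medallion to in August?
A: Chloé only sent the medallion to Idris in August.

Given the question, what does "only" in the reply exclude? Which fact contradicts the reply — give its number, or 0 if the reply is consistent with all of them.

The question "Who did ... to ...?" targets the recipient, so in the reply the focus falls on "Idris".
So "only" ranges over recipients; the rest (same agent, thing, setting (Chloé / the medallion / in August)) is presupposed.
No listed fact shares that background with another recipient. Nothing contradicts the reply.
(Fact (6) would refute a reading with focus on the thing — but that is not what the question asks.)

0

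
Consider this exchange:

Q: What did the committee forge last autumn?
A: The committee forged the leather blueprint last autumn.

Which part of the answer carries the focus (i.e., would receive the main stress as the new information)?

The wh-word "what" asks about the direct object.
In the answer, "the committee" and "last autumn" are given — repeated from the question.
The constituent filling the direct object gap is "the leather blueprint"; that is the focus and would carry nuclear stress.

the leather blueprint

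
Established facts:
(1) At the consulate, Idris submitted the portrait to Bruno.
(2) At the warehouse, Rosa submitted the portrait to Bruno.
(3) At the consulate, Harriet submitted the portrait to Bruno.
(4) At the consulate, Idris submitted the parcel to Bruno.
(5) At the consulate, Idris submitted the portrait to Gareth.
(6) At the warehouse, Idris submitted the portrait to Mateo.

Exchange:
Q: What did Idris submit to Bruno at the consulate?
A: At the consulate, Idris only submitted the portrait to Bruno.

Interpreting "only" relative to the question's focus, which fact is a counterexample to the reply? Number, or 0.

4

The question "What did ...?" targets the thing, so in the reply the focus falls on "the portrait".
So "only" ranges over things; the rest (Idris as agent and Bruno as recipient and at the consulate as setting) is presupposed.
Fact (4) keeps Idris as agent and Bruno as recipient and at the consulate as setting but has thing = the parcel; that refutes the reply.
(Fact (5) would refute a reading with focus on the recipient — but that is not what the question asks.)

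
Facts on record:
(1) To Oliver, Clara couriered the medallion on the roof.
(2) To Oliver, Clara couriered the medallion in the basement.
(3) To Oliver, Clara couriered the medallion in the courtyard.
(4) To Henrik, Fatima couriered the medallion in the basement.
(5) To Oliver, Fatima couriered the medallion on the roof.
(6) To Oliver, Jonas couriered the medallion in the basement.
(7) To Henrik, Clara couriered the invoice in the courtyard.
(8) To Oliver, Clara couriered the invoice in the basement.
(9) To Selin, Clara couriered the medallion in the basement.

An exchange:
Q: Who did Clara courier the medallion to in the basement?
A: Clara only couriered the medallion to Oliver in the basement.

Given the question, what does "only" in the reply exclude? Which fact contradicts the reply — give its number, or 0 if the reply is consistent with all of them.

The question "Who did ... to ...?" targets the recipient, so in the reply the focus falls on "Oliver".
"Only" then excludes alternative recipients while the background — Clara as agent and the medallion as thing and in the basement as setting — is held fixed.
Fact (9) keeps Clara as agent and the medallion as thing and in the basement as setting but has recipient = Selin; that refutes the reply.
(Fact (8) would refute a reading with focus on the thing — but that is not what the question asks.)

9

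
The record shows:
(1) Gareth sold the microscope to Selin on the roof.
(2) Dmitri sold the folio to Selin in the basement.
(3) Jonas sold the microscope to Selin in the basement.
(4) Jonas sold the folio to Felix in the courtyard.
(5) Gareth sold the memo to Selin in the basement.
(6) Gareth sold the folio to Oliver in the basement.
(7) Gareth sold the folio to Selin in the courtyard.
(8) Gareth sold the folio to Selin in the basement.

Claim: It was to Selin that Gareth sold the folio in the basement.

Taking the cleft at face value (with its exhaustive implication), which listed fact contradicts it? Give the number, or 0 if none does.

6

Focus of the cleft: "Selin" (the recipient). Presupposed background: Gareth as agent and the folio as thing and in the basement as setting.
Exhaustivity: Selin is the only recipient satisfying that background.
But fact (6) also has Gareth as agent and the folio as thing and in the basement as setting, with recipient = Oliver — so the exhaustive reading fails.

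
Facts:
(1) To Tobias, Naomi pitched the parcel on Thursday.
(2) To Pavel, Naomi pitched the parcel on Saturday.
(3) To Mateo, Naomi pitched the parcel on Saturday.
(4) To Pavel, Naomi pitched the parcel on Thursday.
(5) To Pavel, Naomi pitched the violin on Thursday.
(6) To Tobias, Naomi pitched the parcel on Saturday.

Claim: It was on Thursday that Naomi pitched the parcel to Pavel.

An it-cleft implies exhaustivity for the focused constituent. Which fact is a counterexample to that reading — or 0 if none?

Focus of the cleft: "on Thursday" (the setting). Presupposed background: agent = Naomi, thing = the parcel, recipient = Pavel.
Exhaustivity: on Thursday is the only setting satisfying that background.
Fact (2) shares the background but with setting = on Saturday; exhaustivity is violated.

2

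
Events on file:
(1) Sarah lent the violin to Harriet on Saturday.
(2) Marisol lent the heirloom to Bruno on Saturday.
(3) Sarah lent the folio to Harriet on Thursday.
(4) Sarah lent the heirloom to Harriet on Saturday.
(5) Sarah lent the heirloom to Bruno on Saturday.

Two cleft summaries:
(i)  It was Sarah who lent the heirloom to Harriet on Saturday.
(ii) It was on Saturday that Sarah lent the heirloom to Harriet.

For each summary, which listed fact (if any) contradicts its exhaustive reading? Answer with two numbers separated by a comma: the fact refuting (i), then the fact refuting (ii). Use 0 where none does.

0, 0

(i): focus "Sarah". No fact shares thing = the heirloom, recipient = Harriet, setting = on Saturday with a different agent. 0.
(ii): focus "on Saturday". No fact shares agent = Sarah, thing = the heirloom, recipient = Harriet with a different setting. 0.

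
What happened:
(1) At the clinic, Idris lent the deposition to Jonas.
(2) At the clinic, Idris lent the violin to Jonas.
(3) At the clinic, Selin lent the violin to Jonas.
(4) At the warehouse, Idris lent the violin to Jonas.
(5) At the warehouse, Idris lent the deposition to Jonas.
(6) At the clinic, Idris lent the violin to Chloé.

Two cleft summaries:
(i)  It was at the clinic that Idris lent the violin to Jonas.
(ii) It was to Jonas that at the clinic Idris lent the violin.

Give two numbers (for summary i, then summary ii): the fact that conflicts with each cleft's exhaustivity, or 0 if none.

4, 6

(i): focus "at the clinic". Looking for Idris as agent and the violin as thing and Jonas as recipient with some other setting — fact (4) has at the warehouse there. Refuted.
(ii): focus "Jonas". Looking for Idris as agent and the violin as thing and at the clinic as setting with some other recipient — fact (6) has Chloé there. Refuted.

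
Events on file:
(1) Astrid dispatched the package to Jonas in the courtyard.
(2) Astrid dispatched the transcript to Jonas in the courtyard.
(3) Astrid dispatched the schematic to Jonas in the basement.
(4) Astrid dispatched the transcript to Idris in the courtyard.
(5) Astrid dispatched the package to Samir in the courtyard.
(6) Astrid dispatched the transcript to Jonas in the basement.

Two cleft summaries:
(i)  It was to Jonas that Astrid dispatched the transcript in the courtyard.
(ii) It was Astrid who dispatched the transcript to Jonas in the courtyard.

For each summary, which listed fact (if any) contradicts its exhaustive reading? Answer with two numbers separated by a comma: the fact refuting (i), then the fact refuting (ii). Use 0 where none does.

4, 0

(i): focus "Jonas". Looking for Astrid as agent and the transcript as thing and in the courtyard as setting with some other recipient — fact (4) has Idris there. Refuted.
(ii): focus "Astrid". No fact shares the transcript as thing and Jonas as recipient and in the courtyard as setting with a different agent. 0.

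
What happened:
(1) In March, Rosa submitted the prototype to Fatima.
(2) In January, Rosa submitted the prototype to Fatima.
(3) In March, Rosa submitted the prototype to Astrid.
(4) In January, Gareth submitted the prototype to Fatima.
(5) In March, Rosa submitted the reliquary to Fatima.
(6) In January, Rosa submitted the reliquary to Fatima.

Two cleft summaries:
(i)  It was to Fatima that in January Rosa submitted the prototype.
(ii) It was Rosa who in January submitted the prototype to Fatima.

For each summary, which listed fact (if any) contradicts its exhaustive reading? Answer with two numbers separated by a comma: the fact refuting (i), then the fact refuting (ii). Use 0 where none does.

0, 4

(i): focus "Fatima". No fact shares Rosa as agent and the prototype as thing and in January as setting with a different recipient. 0.
(ii): focus "Rosa". Looking for the prototype as thing and Fatima as recipient and in January as setting with some other agent — fact (4) has Gareth there. Refuted.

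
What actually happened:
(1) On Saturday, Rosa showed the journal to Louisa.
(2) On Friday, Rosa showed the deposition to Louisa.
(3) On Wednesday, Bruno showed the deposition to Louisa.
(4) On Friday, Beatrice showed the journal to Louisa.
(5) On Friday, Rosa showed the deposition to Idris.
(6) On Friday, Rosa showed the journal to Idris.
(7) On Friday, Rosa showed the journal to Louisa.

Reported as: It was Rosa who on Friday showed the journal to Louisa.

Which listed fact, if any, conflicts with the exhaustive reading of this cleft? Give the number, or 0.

4

Focus of the cleft: "Rosa" (the agent). Presupposed background: the journal as thing and Louisa as recipient and on Friday as setting.
The exhaustive reading says no other agent fits that background.
But fact (4) also has the journal as thing and Louisa as recipient and on Friday as setting, with agent = Beatrice — so the exhaustive reading fails.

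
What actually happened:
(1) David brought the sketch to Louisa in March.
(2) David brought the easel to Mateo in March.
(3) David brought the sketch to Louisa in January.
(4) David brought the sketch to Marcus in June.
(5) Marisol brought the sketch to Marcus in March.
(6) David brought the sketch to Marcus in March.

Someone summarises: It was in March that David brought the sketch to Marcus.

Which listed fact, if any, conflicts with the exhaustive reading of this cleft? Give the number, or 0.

The cleft puts "in March" in focus and presupposes the open proposition with same agent, thing, recipient (David / the sketch / Marcus).
Exhaustivity: in March is the only setting satisfying that background.
Fact (4) shares the background but with setting = in June; exhaustivity is violated.

4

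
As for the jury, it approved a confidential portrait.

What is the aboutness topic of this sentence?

the jury

The construction explicitly marks "the jury" as what the sentence is about — the topic.
The remainder of the clause is the comment (what is said about the topic).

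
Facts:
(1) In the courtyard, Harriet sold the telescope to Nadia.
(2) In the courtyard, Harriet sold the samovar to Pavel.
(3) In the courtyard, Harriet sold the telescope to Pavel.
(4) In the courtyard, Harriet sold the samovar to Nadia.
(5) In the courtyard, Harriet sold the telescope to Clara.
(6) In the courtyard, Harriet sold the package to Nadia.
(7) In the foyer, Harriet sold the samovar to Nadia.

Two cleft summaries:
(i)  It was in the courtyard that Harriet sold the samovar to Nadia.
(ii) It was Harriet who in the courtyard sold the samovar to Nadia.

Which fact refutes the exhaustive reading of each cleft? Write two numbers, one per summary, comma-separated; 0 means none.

Summary (i) focuses "in the courtyard" (the setting); background Harriet as agent and the samovar as thing and Nadia as recipient. Fact (7) matches that background with setting = in the foyer — refutes (i).
Summary (ii) focuses "Harriet" (the agent); background the samovar as thing and Nadia as recipient and in the courtyard as setting. No fact matches that background with a different agent, so 0.

7, 0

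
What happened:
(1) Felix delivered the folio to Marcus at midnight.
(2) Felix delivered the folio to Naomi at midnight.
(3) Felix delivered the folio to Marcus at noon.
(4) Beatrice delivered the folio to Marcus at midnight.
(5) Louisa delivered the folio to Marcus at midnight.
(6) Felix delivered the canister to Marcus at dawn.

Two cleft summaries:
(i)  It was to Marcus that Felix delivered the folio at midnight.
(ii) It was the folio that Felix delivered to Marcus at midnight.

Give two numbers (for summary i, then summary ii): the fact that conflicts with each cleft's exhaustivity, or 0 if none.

2, 0

(i): focus "Marcus". Looking for Felix as agent and the folio as thing and at midnight as setting with some other recipient — fact (2) has Naomi there. Refuted.
(ii): focus "the folio". No fact shares Felix as agent and Marcus as recipient and at midnight as setting with a different thing. 0.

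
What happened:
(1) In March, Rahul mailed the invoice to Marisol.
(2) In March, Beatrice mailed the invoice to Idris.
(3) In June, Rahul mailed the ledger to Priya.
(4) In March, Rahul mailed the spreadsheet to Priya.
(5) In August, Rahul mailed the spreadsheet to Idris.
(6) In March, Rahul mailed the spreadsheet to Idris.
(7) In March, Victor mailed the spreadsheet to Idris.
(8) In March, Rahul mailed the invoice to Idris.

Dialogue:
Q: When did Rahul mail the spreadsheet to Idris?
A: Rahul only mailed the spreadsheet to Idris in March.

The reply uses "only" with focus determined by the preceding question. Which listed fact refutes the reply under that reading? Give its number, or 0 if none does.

The question "When did ...?" targets the setting, so in the reply the focus falls on "in March".
"Only" then excludes alternative settings while the background — agent = Rahul, thing = the spreadsheet, recipient = Idris — is held fixed.
Fact (5) shares the background with a different setting (in August) — counterexample.
(Fact (8) would refute a reading with focus on the thing — but that is not what the question asks.)

5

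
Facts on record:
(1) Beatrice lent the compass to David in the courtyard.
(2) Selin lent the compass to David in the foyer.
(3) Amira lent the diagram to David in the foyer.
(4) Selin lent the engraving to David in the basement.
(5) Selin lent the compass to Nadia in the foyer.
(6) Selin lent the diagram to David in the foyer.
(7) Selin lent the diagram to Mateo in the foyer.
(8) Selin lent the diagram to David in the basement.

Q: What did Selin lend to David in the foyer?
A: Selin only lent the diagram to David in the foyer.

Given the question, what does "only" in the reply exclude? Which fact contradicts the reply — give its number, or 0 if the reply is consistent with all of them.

The question "What did ...?" targets the thing, so in the reply the focus falls on "the diagram".
"Only" then excludes alternative things while the background — same agent, recipient, setting (Selin / David / in the foyer) — is held fixed.
Fact (2) shares the background with a different thing (the compass) — counterexample.
(Fact (8) would refute a reading with focus on the setting — but that is not what the question asks.)

2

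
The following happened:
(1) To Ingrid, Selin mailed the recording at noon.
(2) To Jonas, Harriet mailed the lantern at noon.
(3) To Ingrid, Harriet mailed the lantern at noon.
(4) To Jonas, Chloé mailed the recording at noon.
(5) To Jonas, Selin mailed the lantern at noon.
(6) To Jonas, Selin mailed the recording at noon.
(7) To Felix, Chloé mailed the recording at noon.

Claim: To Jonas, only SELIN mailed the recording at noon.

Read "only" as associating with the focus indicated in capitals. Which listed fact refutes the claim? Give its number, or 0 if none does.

Focus (in capitals) is "Selin" — the agent. "Only" excludes alternative agents while holding fixed thing = the recording, recipient = Jonas, setting = at noon.
Fact (4) matches on thing = the recording, recipient = Jonas, setting = at noon, but has agent = Chloé instead. That refutes the claim.

4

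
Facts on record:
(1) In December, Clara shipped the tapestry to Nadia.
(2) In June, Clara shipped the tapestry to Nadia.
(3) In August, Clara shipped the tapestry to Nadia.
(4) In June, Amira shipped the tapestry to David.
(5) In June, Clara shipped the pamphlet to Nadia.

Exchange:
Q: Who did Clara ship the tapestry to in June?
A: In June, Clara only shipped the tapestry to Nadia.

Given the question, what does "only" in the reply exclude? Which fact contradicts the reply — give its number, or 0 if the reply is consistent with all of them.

0

Answering "Who did ... to ...?" puts focus on the recipient — here, "Nadia".
So "only" ranges over recipients; the rest (same agent, thing, setting (Clara / the tapestry / in June)) is presupposed.
No fact keeps same agent, thing, setting (Clara / the tapestry / in June) while changing the recipient; every other fact differs on something backgrounded. The reply stands.
(Fact (5) would refute a reading with focus on the thing — but that is not what the question asks.)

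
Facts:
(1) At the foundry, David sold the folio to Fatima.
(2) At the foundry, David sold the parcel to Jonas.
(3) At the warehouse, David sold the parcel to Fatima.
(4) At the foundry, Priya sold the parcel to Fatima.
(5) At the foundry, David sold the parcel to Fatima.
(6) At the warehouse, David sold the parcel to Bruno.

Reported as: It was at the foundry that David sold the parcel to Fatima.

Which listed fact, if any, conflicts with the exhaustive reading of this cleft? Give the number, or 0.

Focus of the cleft: "at the foundry" (the setting). Presupposed background: same agent, thing, recipient (David / the parcel / Fatima).
The exhaustive reading says no other setting fits that background.
But fact (3) also has same agent, thing, recipient (David / the parcel / Fatima), with setting = at the warehouse — so the exhaustive reading fails.

3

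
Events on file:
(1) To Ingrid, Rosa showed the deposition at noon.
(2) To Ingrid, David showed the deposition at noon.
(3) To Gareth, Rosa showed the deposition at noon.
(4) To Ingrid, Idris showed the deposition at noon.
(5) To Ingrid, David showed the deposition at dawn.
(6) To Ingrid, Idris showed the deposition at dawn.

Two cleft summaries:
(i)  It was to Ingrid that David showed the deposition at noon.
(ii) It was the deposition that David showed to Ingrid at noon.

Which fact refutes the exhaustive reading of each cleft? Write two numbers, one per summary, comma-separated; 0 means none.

Summary (i) focuses "Ingrid" (the recipient); background same agent, thing, setting (David / the deposition / at noon). No fact matches that background with a different recipient, so 0.
Summary (ii) focuses "the deposition" (the thing); background same agent, recipient, setting (David / Ingrid / at noon). No fact matches that background with a different thing, so 0.

0, 0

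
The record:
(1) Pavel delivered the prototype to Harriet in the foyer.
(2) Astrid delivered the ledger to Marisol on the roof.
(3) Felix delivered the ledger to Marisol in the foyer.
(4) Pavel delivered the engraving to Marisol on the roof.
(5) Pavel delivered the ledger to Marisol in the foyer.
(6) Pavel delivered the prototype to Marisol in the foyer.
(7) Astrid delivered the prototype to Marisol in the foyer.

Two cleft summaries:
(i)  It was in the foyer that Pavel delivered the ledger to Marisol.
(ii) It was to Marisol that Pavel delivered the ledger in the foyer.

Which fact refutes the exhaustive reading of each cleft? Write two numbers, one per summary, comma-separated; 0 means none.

0, 0

(i): focus "in the foyer". No fact shares Pavel as agent and the ledger as thing and Marisol as recipient with a different setting. 0.
(ii): focus "Marisol". No fact shares Pavel as agent and the ledger as thing and in the foyer as setting with a different recipient. 0.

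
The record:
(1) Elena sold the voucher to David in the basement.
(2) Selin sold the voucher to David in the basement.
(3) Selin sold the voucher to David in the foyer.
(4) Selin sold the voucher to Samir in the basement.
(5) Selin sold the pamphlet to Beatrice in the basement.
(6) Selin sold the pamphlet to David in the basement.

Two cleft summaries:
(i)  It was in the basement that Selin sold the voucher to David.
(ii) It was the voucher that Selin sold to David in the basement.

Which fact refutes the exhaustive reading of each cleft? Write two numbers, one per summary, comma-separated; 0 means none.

(i): focus "in the basement". Looking for Selin as agent and the voucher as thing and David as recipient with some other setting — fact (3) has in the foyer there. Refuted.
(ii): focus "the voucher". Looking for Selin as agent and David as recipient and in the basement as setting with some other thing — fact (6) has the pamphlet there. Refuted.

3, 6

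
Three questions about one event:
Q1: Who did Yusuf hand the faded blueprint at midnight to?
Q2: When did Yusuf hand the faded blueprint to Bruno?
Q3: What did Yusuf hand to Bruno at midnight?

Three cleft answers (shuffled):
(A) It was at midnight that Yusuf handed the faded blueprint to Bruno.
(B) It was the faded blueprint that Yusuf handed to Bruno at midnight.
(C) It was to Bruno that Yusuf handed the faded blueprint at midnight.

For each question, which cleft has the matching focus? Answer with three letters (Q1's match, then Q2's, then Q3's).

Q1 asks about the recipient; cleft (C) focuses "to Bruno", which is the recipient — so Q1 → C.
Q2 asks about the time; cleft (A) focuses "at midnight", which is the time — so Q2 → A.
Q3 asks about the direct object; cleft (B) focuses "the faded blueprint", which is the direct object — so Q3 → B.
Mapping: Q1→C, Q2→A, Q3→B.

CAB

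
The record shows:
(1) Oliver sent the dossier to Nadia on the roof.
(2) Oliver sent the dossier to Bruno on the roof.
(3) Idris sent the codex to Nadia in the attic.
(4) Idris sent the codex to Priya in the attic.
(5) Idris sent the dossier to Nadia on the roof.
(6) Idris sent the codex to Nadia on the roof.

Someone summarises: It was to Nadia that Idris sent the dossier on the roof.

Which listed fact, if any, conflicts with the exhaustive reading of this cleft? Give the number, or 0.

0

Focus of the cleft: "Nadia" (the recipient). Presupposed background: agent = Idris, thing = the dossier, setting = on the roof.
Exhaustivity: Nadia is the only recipient satisfying that background.
Every other fact differs from the presupposition on some backgrounded slot, so none challenges the exhaustivity.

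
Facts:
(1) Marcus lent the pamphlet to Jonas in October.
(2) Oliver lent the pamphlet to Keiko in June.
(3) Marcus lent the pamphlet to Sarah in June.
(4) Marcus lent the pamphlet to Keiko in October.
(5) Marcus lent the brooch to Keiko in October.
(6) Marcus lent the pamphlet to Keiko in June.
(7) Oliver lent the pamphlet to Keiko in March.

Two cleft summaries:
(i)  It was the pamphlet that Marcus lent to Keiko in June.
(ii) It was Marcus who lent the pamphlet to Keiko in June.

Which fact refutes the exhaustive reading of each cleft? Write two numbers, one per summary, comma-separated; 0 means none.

0, 2

Summary (i) focuses "the pamphlet" (the thing); background same agent, recipient, setting (Marcus / Keiko / in June). No fact matches that background with a different thing, so 0.
Summary (ii) focuses "Marcus" (the agent); background same thing, recipient, setting (the pamphlet / Keiko / in June). Fact (2) matches that background with agent = Oliver — refutes (ii).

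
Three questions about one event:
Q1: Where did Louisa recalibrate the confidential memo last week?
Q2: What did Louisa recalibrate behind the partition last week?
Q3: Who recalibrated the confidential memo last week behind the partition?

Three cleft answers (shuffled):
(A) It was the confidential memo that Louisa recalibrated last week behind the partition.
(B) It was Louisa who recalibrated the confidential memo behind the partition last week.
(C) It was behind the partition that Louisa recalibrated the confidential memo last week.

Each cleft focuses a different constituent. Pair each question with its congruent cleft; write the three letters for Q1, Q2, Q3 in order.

CAB

Q1 asks about the location; cleft (C) focuses "behind the partition", which is the location — so Q1 → C.
Q2 asks about the direct object; cleft (A) focuses "the confidential memo", which is the direct object — so Q2 → A.
Q3 asks about the subject (agent); cleft (B) focuses "Louisa", which is the subject (agent) — so Q3 → B.
Mapping: Q1→C, Q2→A, Q3→B.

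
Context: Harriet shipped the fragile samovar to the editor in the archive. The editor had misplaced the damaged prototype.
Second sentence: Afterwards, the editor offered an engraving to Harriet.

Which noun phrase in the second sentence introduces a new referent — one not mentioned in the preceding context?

"the editor" and "Harriet" in the second sentence are given — already mentioned in the context.
"an engraving" has no antecedent in the context; it is discourse-new (the indefinite article also signals a new referent).

an engraving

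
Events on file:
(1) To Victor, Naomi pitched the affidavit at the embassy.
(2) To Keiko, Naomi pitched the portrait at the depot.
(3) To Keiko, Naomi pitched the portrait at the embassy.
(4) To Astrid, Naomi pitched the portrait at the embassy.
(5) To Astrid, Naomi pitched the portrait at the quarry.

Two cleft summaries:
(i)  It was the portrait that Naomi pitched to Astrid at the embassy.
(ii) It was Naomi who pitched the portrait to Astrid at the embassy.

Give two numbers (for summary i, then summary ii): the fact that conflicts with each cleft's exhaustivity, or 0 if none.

0, 0

Summary (i) focuses "the portrait" (the thing); background Naomi as agent and Astrid as recipient and at the embassy as setting. No fact matches that background with a different thing, so 0.
Summary (ii) focuses "Naomi" (the agent); background the portrait as thing and Astrid as recipient and at the embassy as setting. No fact matches that background with a different agent, so 0.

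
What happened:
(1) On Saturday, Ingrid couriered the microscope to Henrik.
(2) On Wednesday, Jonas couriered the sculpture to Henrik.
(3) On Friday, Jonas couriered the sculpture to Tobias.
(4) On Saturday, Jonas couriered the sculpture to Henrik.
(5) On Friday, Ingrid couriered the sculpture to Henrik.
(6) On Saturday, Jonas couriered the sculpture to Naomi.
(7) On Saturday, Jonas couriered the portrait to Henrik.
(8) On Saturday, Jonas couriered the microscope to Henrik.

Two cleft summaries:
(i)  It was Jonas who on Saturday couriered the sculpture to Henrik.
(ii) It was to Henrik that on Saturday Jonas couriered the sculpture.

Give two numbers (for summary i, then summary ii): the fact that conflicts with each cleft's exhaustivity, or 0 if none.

Summary (i) focuses "Jonas" (the agent); background same thing, recipient, setting (the sculpture / Henrik / on Saturday). No fact matches that background with a different agent, so 0.
Summary (ii) focuses "Henrik" (the recipient); background same agent, thing, setting (Jonas / the sculpture / on Saturday). Fact (6) matches that background with recipient = Naomi — refutes (ii).

0, 6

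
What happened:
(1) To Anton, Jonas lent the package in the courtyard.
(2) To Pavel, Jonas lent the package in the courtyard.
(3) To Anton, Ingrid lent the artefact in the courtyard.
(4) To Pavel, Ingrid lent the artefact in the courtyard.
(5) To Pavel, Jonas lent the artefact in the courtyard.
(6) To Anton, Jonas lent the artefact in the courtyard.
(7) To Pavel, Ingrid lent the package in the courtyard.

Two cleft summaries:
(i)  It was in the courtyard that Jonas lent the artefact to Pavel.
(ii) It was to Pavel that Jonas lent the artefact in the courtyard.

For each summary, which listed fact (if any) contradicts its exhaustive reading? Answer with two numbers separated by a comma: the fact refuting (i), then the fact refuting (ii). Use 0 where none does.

0, 6

(i): focus "in the courtyard". No fact shares Jonas as agent and the artefact as thing and Pavel as recipient with a different setting. 0.
(ii): focus "Pavel". Looking for Jonas as agent and the artefact as thing and in the courtyard as setting with some other recipient — fact (6) has Anton there. Refuted.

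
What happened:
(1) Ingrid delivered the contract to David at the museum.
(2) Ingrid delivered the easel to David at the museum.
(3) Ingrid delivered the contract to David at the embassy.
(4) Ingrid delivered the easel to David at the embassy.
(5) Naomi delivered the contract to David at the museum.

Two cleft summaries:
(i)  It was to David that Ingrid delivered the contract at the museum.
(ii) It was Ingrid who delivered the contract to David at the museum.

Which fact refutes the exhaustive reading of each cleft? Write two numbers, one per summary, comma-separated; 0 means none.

(i): focus "David". No fact shares Ingrid as agent and the contract as thing and at the museum as setting with a different recipient. 0.
(ii): focus "Ingrid". Looking for the contract as thing and David as recipient and at the museum as setting with some other agent — fact (5) has Naomi there. Refuted.

0, 5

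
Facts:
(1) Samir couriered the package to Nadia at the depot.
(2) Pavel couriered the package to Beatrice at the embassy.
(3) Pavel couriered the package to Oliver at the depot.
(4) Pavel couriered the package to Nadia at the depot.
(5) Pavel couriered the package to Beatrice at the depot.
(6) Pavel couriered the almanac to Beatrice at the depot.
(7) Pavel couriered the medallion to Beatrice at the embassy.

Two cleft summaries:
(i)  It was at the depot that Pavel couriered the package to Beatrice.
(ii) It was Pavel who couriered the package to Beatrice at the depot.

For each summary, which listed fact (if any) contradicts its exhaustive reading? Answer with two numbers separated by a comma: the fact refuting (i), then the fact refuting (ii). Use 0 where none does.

2, 0

(i): focus "at the depot". Looking for Pavel as agent and the package as thing and Beatrice as recipient with some other setting — fact (2) has at the embassy there. Refuted.
(ii): focus "Pavel". No fact shares the package as thing and Beatrice as recipient and at the depot as setting with a different agent. 0.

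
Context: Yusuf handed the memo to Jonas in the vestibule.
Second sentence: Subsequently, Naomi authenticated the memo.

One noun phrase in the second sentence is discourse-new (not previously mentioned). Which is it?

"the memo" in the second sentence is given — already mentioned in the context.
"Naomi" has no antecedent in the context; it is discourse-new.

Naomi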